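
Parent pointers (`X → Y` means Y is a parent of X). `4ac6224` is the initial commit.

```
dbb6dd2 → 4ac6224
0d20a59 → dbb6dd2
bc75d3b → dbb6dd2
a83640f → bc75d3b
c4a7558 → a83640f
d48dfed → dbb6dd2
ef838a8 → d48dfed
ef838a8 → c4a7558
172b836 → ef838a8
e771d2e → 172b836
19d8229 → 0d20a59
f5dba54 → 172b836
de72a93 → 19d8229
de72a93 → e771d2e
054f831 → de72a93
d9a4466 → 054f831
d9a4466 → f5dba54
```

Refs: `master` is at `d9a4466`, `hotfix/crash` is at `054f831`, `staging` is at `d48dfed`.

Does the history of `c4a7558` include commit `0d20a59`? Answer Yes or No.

Ancestors of c4a7558: {4ac6224, a83640f, bc75d3b, c4a7558, dbb6dd2}.
0d20a59 is not in that set, so it is not an ancestor of c4a7558.

No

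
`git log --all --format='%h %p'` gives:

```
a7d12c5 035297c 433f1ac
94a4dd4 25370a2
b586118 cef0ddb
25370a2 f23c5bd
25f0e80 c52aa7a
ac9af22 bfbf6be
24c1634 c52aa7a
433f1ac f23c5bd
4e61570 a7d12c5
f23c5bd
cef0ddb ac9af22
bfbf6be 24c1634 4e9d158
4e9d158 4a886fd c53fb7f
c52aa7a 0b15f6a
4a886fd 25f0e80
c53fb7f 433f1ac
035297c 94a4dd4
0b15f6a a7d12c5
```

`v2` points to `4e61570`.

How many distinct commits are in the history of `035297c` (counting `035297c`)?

Walking parent pointers from 035297c: reachable set = {035297c, 25370a2, 94a4dd4, f23c5bd}.
That is 4 commits.

4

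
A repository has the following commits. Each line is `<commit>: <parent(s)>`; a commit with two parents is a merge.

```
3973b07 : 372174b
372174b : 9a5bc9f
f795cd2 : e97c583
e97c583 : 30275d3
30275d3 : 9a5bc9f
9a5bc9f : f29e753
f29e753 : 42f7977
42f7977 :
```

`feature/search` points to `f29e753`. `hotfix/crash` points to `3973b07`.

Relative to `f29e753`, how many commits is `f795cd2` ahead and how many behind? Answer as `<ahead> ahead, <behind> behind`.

4 ahead, 0 behind

Reachable from f795cd2: {30275d3, 42f7977, 9a5bc9f, e97c583, f29e753, f795cd2}.
Reachable from f29e753: {42f7977, f29e753}.
Only in f795cd2's history (ahead): {30275d3, 9a5bc9f, e97c583, f795cd2} — 4.
Only in f29e753's history (behind): {} — 0.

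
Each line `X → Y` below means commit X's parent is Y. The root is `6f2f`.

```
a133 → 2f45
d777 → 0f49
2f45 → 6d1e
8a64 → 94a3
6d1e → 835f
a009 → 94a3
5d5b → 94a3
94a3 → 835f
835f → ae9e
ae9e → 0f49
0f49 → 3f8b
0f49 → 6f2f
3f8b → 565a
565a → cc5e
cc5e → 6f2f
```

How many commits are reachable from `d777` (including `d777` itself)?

6

Walking parent pointers from d777: reachable set = {0f49, 3f8b, 565a, 6f2f, cc5e, d777}.
That is 6 commits.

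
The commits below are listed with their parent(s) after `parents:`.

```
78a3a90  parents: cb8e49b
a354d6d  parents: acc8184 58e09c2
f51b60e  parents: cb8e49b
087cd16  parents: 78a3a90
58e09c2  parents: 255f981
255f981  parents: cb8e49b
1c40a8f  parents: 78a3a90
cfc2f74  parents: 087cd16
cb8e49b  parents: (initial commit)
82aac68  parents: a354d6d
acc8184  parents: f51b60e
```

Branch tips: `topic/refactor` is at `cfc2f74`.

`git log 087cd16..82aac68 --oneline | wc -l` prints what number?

6

Reachable from 82aac68: {255f981, 58e09c2, 82aac68, a354d6d, acc8184, cb8e49b, f51b60e}.
Reachable from 087cd16: {087cd16, 78a3a90, cb8e49b}.
In 82aac68's history but not 087cd16's: {255f981, 58e09c2, 82aac68, a354d6d, acc8184, f51b60e} — 6 commits.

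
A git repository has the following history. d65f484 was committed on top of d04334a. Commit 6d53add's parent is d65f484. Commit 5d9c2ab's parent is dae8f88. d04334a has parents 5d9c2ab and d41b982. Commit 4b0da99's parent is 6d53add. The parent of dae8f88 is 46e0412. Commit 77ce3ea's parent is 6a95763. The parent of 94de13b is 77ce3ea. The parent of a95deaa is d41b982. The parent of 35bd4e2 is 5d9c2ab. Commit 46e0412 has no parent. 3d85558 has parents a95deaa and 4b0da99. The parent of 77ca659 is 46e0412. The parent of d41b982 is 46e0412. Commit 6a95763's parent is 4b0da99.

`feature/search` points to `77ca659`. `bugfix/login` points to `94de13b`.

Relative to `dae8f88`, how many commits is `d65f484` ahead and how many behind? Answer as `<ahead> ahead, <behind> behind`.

4 ahead, 0 behind

Reachable from d65f484: {46e0412, 5d9c2ab, d04334a, d41b982, d65f484, dae8f88}.
Reachable from dae8f88: {46e0412, dae8f88}.
Only in d65f484's history (ahead): {5d9c2ab, d04334a, d41b982, d65f484} — 4.
Only in dae8f88's history (behind): {} — 0.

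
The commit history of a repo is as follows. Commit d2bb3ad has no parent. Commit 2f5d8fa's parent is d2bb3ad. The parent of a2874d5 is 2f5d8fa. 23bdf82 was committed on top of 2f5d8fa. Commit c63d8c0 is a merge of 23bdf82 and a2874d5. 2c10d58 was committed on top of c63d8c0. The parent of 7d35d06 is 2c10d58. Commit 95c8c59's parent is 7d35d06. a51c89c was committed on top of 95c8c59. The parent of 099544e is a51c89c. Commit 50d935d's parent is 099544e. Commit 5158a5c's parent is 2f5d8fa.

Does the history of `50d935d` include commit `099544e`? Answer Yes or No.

Ancestors of 50d935d (commits reachable by following parents): {099544e, 23bdf82, 2c10d58, 2f5d8fa, 50d935d, 7d35d06, 95c8c59, a2874d5, a51c89c, c63d8c0, d2bb3ad}.
099544e is in that set, so it is an ancestor of 50d935d.

Yes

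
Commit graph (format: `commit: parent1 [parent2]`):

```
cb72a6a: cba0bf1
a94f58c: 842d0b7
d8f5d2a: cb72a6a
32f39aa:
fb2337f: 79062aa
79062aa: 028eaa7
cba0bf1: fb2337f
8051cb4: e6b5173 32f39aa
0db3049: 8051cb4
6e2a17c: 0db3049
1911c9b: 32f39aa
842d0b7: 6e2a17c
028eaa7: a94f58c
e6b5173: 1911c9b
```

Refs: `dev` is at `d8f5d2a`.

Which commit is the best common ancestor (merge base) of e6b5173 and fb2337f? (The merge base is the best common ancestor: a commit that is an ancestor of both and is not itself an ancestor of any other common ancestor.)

e6b5173

Ancestors of e6b5173: {1911c9b, 32f39aa, e6b5173}.
Ancestors of fb2337f: {028eaa7, 0db3049, 1911c9b, 32f39aa, 6e2a17c, 79062aa, 8051cb4, 842d0b7, a94f58c, e6b5173, fb2337f}.
Common ancestors: {1911c9b, 32f39aa, e6b5173}.
Among these, e6b5173 is not an ancestor of any other common ancestor — it is the merge base.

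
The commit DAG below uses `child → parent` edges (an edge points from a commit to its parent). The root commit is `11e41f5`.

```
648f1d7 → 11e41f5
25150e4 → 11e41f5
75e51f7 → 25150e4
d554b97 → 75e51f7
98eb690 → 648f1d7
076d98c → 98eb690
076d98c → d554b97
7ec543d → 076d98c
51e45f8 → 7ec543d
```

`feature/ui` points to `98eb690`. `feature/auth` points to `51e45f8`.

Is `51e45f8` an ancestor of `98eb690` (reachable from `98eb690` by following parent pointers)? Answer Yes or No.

Ancestors of 98eb690: {11e41f5, 648f1d7, 98eb690}.
51e45f8 is not in that set, so it is not an ancestor of 98eb690.

No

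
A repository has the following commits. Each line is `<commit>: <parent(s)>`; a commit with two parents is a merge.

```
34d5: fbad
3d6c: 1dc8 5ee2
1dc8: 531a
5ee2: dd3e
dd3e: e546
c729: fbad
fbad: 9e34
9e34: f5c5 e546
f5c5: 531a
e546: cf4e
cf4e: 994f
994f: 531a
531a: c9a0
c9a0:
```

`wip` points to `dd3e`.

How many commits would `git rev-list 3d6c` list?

Walking parent pointers from 3d6c: reachable set = {1dc8, 3d6c, 531a, 5ee2, 994f, c9a0, cf4e, dd3e, e546}.
That is 9 commits.

9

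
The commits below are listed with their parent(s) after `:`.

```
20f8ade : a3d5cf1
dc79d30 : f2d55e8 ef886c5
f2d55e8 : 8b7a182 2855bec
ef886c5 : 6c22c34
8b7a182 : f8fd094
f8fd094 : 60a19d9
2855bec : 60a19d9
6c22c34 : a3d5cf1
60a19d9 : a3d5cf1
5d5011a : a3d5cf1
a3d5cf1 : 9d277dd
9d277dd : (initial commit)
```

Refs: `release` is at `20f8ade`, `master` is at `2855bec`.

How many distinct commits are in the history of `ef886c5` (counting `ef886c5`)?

Walking parent pointers from ef886c5: reachable set = {6c22c34, 9d277dd, a3d5cf1, ef886c5}.
That is 4 commits.

4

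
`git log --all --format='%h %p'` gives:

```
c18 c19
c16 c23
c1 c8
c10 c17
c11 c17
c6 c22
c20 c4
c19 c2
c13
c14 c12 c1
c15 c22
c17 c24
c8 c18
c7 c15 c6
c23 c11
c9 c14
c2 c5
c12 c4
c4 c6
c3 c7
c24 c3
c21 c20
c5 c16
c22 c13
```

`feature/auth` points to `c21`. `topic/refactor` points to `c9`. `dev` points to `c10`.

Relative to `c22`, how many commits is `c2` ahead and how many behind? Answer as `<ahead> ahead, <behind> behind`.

11 ahead, 0 behind

Reachable from c2: {c11, c13, c15, c16, c17, c2, c22, c23, c24, c3, c5, c6, c7}.
Reachable from c22: {c13, c22}.
Only in c2's history (ahead): {c11, c15, c16, c17, c2, c23, c24, c3, c5, c6, c7} — 11.
Only in c22's history (behind): {} — 0.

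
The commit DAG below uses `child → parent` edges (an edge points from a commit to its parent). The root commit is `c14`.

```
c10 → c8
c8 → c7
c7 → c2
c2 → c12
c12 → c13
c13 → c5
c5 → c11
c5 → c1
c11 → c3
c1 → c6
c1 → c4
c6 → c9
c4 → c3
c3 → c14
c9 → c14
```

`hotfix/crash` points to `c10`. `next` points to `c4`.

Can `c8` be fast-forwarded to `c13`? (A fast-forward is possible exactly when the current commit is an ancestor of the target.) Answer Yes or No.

No

A fast-forward from c8 to c13 is possible iff c8 is an ancestor of c13.
Ancestors of c13: {c1, c11, c13, c14, c3, c4, c5, c6, c9}.
c8 is not among them, so fast-forward is not possible.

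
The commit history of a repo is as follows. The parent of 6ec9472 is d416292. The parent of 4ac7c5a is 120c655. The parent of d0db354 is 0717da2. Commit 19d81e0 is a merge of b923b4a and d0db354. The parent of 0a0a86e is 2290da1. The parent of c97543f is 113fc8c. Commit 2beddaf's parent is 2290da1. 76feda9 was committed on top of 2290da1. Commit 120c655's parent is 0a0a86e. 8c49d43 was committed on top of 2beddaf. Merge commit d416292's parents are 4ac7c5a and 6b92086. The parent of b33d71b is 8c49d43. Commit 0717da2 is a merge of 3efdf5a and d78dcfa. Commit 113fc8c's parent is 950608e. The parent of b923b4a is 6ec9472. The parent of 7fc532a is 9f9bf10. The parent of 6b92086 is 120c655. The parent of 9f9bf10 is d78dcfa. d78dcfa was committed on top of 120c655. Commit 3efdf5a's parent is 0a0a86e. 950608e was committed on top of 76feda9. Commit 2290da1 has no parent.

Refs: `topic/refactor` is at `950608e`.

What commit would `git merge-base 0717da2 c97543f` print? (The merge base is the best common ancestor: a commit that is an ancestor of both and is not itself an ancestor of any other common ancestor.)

Ancestors of 0717da2: {0717da2, 0a0a86e, 120c655, 2290da1, 3efdf5a, d78dcfa}.
Ancestors of c97543f: {113fc8c, 2290da1, 76feda9, 950608e, c97543f}.
Common ancestors: {2290da1}.
The only common ancestor is 2290da1, so it is the merge base.

2290da1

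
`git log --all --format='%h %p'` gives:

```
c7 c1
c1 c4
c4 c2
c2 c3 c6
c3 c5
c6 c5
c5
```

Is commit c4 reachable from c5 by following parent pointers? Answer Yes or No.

Ancestors of c5: {c5}.
c4 is not in that set, so it is not an ancestor of c5.

No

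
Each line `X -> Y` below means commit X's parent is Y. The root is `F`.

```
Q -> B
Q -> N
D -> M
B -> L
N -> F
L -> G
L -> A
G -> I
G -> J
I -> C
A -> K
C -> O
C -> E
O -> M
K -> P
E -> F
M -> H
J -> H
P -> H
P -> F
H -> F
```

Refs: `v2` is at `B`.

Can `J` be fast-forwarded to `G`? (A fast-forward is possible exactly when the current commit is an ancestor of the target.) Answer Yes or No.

A fast-forward from J to G is possible iff J is an ancestor of G.
Ancestors of G: {C, E, F, G, H, I, J, M, O}.
J is among them, so fast-forward is possible.

Yes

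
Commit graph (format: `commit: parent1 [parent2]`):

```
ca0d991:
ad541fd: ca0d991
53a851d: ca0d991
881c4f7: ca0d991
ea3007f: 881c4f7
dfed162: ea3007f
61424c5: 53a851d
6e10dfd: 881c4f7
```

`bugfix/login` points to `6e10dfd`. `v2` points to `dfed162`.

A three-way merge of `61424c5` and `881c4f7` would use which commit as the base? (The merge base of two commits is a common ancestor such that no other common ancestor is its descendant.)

ca0d991

Ancestors of 61424c5: {53a851d, 61424c5, ca0d991}.
Ancestors of 881c4f7: {881c4f7, ca0d991}.
Common ancestors: {ca0d991}.
The only common ancestor is ca0d991, so it is the merge base.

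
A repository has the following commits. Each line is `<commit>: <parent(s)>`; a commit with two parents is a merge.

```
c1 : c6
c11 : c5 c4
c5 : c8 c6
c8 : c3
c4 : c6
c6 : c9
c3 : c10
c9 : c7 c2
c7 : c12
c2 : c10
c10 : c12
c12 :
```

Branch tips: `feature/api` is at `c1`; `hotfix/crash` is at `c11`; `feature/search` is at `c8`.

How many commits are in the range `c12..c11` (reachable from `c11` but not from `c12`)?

10

Reachable from c11: {c10, c11, c12, c2, c3, c4, c5, c6, c7, c8, c9}.
Reachable from c12: {c12}.
In c11's history but not c12's: {c10, c11, c2, c3, c4, c5, c6, c7, c8, c9} — 10 commits.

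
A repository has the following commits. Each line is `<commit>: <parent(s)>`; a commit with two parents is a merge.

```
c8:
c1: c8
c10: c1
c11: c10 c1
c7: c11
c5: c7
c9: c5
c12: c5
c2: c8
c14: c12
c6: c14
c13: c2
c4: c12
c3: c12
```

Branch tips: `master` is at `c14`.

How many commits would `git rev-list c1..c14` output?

Reachable from c14: {c1, c10, c11, c12, c14, c5, c7, c8}.
Reachable from c1: {c1, c8}.
In c14's history but not c1's: {c10, c11, c12, c14, c5, c7} — 6 commits.

6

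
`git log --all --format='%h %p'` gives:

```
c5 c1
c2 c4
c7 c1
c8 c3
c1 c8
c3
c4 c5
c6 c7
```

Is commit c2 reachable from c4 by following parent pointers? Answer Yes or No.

Ancestors of c4: {c1, c3, c4, c5, c8}.
c2 is not in that set, so it is not an ancestor of c4.

No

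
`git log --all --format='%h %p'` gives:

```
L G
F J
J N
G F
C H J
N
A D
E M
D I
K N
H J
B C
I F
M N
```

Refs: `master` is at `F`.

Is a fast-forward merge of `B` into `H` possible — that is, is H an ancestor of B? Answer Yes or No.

A fast-forward from H to B is possible iff H is an ancestor of B.
Ancestors of B: {B, C, H, J, N}.
H is among them, so fast-forward is possible.

Yes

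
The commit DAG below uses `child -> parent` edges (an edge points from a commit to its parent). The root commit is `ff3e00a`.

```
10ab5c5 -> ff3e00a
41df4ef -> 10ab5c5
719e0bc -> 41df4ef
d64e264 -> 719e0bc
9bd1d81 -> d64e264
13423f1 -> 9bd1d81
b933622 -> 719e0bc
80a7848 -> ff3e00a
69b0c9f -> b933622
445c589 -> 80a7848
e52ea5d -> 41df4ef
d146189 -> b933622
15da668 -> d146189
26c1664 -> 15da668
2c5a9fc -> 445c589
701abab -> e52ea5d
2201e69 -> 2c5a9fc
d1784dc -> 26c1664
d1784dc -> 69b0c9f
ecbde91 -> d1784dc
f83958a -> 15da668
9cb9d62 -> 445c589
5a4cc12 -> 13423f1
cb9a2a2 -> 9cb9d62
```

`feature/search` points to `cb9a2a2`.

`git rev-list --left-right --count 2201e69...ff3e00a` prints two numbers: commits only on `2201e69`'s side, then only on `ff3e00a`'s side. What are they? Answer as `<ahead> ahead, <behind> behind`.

4 ahead, 0 behind

Reachable from 2201e69: {2201e69, 2c5a9fc, 445c589, 80a7848, ff3e00a}.
Reachable from ff3e00a: {ff3e00a}.
Only in 2201e69's history (ahead): {2201e69, 2c5a9fc, 445c589, 80a7848} — 4.
Only in ff3e00a's history (behind): {} — 0.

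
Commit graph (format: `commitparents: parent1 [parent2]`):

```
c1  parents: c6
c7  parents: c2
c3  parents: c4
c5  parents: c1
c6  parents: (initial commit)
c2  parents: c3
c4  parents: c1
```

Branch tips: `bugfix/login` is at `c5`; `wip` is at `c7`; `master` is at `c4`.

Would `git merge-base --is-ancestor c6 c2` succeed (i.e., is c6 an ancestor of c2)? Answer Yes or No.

Yes

Ancestors of c2 (commits reachable by following parents): {c1, c2, c3, c4, c6}.
c6 is in that set, so it is an ancestor of c2.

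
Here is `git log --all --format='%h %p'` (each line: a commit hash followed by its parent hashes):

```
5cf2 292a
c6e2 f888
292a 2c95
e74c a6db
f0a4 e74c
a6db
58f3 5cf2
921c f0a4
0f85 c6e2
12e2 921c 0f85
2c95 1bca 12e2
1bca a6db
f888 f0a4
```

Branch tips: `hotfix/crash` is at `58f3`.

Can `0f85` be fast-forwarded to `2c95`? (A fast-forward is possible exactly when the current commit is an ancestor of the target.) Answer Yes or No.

A fast-forward from 0f85 to 2c95 is possible iff 0f85 is an ancestor of 2c95.
Ancestors of 2c95: {0f85, 12e2, 1bca, 2c95, 921c, a6db, c6e2, e74c, f0a4, f888}.
0f85 is among them, so fast-forward is possible.

Yes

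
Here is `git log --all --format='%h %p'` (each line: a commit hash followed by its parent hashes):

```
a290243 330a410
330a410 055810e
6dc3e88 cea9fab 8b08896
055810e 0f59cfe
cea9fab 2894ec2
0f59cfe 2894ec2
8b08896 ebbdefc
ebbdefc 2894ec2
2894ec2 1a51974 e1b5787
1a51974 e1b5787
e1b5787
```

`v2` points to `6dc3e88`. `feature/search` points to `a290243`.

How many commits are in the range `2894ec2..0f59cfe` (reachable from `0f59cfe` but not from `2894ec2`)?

1

Reachable from 0f59cfe: {0f59cfe, 1a51974, 2894ec2, e1b5787}.
Reachable from 2894ec2: {1a51974, 2894ec2, e1b5787}.
In 0f59cfe's history but not 2894ec2's: {0f59cfe} — 1 commit.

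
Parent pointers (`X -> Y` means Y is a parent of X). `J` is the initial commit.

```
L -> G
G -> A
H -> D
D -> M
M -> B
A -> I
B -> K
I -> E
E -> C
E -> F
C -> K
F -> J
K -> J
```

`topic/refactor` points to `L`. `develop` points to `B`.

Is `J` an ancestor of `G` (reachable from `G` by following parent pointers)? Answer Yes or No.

Yes

Ancestors of G (commits reachable by following parents): {A, C, E, F, G, I, J, K}.
J is in that set, so it is an ancestor of G.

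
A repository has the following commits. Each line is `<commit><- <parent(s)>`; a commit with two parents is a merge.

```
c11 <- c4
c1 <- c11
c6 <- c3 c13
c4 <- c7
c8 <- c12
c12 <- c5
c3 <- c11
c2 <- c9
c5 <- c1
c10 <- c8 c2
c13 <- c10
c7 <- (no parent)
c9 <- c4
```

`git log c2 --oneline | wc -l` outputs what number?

Walking parent pointers from c2: reachable set = {c2, c4, c7, c9}.
That is 4 commits.

4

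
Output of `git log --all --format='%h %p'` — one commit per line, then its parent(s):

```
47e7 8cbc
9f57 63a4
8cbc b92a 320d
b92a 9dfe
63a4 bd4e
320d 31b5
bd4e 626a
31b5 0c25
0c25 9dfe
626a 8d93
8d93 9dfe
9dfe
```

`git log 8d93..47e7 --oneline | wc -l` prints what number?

Reachable from 47e7: {0c25, 31b5, 320d, 47e7, 8cbc, 9dfe, b92a}.
Reachable from 8d93: {8d93, 9dfe}.
In 47e7's history but not 8d93's: {0c25, 31b5, 320d, 47e7, 8cbc, b92a} — 6 commits.

6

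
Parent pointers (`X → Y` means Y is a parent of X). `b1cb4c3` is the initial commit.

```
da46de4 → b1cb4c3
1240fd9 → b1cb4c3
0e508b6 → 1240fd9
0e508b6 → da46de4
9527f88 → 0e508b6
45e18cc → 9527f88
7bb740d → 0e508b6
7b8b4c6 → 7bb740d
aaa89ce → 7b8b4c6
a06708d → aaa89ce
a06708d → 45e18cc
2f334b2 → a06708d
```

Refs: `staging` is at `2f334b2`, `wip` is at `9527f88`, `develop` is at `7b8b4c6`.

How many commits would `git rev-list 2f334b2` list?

11

Walking parent pointers from 2f334b2: reachable set = {0e508b6, 1240fd9, 2f334b2, 45e18cc, 7b8b4c6, 7bb740d, 9527f88, a06708d, aaa89ce, b1cb4c3, da46de4}.
That is 11 commits.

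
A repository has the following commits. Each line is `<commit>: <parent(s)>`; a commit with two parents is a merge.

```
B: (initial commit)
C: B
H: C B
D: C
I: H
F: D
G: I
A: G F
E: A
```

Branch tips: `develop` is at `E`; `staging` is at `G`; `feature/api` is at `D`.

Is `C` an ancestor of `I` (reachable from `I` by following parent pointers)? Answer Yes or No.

Yes

Ancestors of I (commits reachable by following parents): {B, C, H, I}.
C is in that set, so it is an ancestor of I.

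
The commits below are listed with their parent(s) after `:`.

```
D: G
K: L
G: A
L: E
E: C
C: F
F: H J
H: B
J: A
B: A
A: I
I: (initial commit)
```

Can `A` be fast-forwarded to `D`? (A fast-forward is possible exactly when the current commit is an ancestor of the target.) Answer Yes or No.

A fast-forward from A to D is possible iff A is an ancestor of D.
Ancestors of D: {A, D, G, I}.
A is among them, so fast-forward is possible.

Yes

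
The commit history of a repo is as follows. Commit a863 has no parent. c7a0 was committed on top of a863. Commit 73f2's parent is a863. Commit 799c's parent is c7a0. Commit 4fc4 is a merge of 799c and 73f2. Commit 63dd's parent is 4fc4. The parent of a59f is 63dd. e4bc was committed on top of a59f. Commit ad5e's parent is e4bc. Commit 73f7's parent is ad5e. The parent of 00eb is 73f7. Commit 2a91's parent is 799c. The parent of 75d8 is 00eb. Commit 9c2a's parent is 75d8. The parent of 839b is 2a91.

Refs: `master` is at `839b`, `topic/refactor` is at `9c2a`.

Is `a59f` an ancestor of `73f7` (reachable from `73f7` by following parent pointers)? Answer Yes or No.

Ancestors of 73f7 (commits reachable by following parents): {4fc4, 63dd, 73f2, 73f7, 799c, a59f, a863, ad5e, c7a0, e4bc}.
a59f is in that set, so it is an ancestor of 73f7.

Yes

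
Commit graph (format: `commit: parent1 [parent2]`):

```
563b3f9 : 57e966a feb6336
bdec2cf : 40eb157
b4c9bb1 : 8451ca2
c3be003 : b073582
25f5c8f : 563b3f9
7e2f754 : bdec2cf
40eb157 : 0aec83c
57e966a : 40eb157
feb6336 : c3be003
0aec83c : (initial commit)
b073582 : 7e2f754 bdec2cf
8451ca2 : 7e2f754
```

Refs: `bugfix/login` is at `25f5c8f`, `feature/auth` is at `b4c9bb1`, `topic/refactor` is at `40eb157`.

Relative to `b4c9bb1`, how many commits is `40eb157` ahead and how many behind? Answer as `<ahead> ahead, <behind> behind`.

0 ahead, 4 behind

Reachable from 40eb157: {0aec83c, 40eb157}.
Reachable from b4c9bb1: {0aec83c, 40eb157, 7e2f754, 8451ca2, b4c9bb1, bdec2cf}.
Only in 40eb157's history (ahead): {} — 0.
Only in b4c9bb1's history (behind): {7e2f754, 8451ca2, b4c9bb1, bdec2cf} — 4.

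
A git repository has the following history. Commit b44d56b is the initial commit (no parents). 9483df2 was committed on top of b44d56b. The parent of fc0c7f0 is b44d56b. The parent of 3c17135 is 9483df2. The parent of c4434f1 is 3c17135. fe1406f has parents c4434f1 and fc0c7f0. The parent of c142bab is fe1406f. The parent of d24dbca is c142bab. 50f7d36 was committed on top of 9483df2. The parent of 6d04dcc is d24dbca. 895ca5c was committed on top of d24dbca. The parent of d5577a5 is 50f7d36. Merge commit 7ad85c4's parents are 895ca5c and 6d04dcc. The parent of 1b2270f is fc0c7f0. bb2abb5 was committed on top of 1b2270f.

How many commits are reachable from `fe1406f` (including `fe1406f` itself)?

Walking parent pointers from fe1406f: reachable set = {3c17135, 9483df2, b44d56b, c4434f1, fc0c7f0, fe1406f}.
That is 6 commits.

6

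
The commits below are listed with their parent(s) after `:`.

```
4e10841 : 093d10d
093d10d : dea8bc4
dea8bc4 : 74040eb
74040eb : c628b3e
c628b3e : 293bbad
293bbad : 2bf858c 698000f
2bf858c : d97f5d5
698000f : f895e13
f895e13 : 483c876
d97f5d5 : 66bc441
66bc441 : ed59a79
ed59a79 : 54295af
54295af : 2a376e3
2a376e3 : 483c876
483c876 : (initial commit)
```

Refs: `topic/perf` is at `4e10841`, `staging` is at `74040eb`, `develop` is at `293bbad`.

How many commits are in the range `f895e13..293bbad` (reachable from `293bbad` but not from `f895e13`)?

Reachable from 293bbad: {293bbad, 2a376e3, 2bf858c, 483c876, 54295af, 66bc441, 698000f, d97f5d5, ed59a79, f895e13}.
Reachable from f895e13: {483c876, f895e13}.
In 293bbad's history but not f895e13's: {293bbad, 2a376e3, 2bf858c, 54295af, 66bc441, 698000f, d97f5d5, ed59a79} — 8 commits.

8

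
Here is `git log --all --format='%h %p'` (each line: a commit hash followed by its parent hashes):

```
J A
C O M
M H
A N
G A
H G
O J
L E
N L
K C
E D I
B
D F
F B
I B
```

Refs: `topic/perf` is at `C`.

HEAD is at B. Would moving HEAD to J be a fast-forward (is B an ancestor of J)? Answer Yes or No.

A fast-forward from B to J is possible iff B is an ancestor of J.
Ancestors of J: {A, B, D, E, F, I, J, L, N}.
B is among them, so fast-forward is possible.

Yes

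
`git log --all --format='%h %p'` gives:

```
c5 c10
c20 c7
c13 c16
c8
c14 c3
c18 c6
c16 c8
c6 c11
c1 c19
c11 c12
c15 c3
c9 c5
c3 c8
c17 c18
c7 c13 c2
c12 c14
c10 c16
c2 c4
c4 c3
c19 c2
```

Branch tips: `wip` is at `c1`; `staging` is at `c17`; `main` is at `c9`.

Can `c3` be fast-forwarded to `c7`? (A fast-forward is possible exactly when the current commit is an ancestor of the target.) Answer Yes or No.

Yes

A fast-forward from c3 to c7 is possible iff c3 is an ancestor of c7.
Ancestors of c7: {c13, c16, c2, c3, c4, c7, c8}.
c3 is among them, so fast-forward is possible.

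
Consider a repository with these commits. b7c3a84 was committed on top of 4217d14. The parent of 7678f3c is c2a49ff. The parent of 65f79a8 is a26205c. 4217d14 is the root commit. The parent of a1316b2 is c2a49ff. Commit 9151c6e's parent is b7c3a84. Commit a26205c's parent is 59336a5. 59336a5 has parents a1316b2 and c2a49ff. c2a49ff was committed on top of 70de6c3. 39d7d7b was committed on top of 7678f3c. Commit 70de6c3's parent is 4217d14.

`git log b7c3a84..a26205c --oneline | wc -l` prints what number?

Reachable from a26205c: {4217d14, 59336a5, 70de6c3, a1316b2, a26205c, c2a49ff}.
Reachable from b7c3a84: {4217d14, b7c3a84}.
In a26205c's history but not b7c3a84's: {59336a5, 70de6c3, a1316b2, a26205c, c2a49ff} — 5 commits.

5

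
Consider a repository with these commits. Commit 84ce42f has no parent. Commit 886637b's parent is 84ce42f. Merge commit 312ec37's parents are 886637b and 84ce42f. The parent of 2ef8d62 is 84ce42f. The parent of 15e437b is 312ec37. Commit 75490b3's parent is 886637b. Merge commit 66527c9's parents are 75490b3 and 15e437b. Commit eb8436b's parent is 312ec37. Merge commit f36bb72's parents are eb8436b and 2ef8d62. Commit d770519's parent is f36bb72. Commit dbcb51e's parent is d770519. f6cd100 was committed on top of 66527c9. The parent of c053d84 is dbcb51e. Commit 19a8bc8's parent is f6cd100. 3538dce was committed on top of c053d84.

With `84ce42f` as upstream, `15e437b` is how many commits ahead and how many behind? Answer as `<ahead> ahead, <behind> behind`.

3 ahead, 0 behind

Reachable from 15e437b: {15e437b, 312ec37, 84ce42f, 886637b}.
Reachable from 84ce42f: {84ce42f}.
Only in 15e437b's history (ahead): {15e437b, 312ec37, 886637b} — 3.
Only in 84ce42f's history (behind): {} — 0.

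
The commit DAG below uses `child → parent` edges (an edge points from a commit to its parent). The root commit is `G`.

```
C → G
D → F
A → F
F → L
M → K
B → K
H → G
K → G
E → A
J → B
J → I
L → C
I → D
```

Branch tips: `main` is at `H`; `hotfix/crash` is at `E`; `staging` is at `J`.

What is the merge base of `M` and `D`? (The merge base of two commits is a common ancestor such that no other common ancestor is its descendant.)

G

Ancestors of M: {G, K, M}.
Ancestors of D: {C, D, F, G, L}.
Common ancestors: {G}.
The only common ancestor is G, so it is the merge base.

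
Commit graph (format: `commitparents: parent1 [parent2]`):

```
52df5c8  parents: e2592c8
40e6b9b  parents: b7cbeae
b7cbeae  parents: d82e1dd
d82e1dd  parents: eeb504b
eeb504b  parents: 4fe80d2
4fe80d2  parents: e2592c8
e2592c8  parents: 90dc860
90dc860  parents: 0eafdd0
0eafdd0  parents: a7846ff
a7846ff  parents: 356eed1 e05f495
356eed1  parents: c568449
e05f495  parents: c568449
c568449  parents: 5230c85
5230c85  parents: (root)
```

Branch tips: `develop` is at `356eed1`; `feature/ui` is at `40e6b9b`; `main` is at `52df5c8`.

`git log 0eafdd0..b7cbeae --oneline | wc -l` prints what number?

6

Reachable from b7cbeae: {0eafdd0, 356eed1, 4fe80d2, 5230c85, 90dc860, a7846ff, b7cbeae, c568449, d82e1dd, e05f495, e2592c8, eeb504b}.
Reachable from 0eafdd0: {0eafdd0, 356eed1, 5230c85, a7846ff, c568449, e05f495}.
In b7cbeae's history but not 0eafdd0's: {4fe80d2, 90dc860, b7cbeae, d82e1dd, e2592c8, eeb504b} — 6 commits.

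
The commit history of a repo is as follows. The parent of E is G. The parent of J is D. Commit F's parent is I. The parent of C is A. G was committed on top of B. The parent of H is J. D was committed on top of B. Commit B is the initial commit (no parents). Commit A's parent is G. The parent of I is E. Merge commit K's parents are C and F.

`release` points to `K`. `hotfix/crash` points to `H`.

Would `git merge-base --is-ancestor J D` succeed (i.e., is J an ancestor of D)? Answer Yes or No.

No

Ancestors of D: {B, D}.
J is not in that set, so it is not an ancestor of D.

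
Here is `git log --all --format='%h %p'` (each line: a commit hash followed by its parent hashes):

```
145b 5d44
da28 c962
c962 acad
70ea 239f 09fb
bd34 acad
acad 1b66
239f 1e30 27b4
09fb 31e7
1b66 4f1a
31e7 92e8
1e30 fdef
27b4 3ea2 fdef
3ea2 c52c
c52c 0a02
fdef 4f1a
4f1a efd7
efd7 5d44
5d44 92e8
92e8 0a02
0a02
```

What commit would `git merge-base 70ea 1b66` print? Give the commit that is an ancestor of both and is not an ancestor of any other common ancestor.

4f1a

Ancestors of 70ea: {09fb, 0a02, 1e30, 239f, 27b4, 31e7, 3ea2, 4f1a, 5d44, 70ea, 92e8, c52c, efd7, fdef}.
Ancestors of 1b66: {0a02, 1b66, 4f1a, 5d44, 92e8, efd7}.
Common ancestors: {0a02, 4f1a, 5d44, 92e8, efd7}.
Among these, 4f1a is not an ancestor of any other common ancestor — it is the merge base.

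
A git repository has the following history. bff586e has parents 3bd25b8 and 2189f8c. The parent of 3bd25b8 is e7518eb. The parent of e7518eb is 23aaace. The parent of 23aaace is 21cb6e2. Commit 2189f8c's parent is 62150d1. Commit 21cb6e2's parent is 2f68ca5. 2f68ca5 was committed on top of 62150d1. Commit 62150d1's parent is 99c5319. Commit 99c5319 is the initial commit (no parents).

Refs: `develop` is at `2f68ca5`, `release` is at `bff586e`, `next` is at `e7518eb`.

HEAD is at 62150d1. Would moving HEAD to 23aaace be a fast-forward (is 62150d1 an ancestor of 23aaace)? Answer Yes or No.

Yes

A fast-forward from 62150d1 to 23aaace is possible iff 62150d1 is an ancestor of 23aaace.
Ancestors of 23aaace: {21cb6e2, 23aaace, 2f68ca5, 62150d1, 99c5319}.
62150d1 is among them, so fast-forward is possible.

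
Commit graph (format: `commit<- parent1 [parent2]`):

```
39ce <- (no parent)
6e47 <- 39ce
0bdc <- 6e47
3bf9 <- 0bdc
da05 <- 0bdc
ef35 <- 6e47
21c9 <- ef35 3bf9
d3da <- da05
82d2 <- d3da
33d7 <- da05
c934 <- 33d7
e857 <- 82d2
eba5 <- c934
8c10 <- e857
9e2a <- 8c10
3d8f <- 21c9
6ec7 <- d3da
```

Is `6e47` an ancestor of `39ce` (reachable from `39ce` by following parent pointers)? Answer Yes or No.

No

Ancestors of 39ce: {39ce}.
6e47 is not in that set, so it is not an ancestor of 39ce.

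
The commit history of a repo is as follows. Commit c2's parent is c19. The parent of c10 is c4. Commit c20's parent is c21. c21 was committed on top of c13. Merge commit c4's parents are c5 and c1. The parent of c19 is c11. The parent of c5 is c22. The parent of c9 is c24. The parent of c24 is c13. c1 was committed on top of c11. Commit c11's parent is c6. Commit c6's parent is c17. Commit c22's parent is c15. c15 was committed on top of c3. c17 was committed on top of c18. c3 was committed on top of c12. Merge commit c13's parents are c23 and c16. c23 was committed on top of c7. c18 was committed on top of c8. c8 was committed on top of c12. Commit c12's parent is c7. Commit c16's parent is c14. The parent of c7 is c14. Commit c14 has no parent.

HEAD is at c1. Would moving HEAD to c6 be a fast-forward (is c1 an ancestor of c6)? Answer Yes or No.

A fast-forward from c1 to c6 is possible iff c1 is an ancestor of c6.
Ancestors of c6: {c12, c14, c17, c18, c6, c7, c8}.
c1 is not among them, so fast-forward is not possible.

No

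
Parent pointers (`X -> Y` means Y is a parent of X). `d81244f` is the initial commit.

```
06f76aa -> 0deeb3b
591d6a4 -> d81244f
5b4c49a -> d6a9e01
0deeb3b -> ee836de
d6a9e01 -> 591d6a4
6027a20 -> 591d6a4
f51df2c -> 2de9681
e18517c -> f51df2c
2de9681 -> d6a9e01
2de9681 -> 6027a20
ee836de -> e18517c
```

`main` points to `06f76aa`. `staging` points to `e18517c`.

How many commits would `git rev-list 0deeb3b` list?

9

Walking parent pointers from 0deeb3b: reachable set = {0deeb3b, 2de9681, 591d6a4, 6027a20, d6a9e01, d81244f, e18517c, ee836de, f51df2c}.
That is 9 commits.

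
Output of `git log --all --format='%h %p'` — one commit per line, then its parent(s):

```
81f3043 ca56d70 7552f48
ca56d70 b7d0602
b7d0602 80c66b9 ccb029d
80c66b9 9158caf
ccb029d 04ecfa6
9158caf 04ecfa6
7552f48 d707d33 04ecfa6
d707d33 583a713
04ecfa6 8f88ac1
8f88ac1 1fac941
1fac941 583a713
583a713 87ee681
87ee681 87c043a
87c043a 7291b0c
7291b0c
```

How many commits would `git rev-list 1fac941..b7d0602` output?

6

Reachable from b7d0602: {04ecfa6, 1fac941, 583a713, 7291b0c, 80c66b9, 87c043a, 87ee681, 8f88ac1, 9158caf, b7d0602, ccb029d}.
Reachable from 1fac941: {1fac941, 583a713, 7291b0c, 87c043a, 87ee681}.
In b7d0602's history but not 1fac941's: {04ecfa6, 80c66b9, 8f88ac1, 9158caf, b7d0602, ccb029d} — 6 commits.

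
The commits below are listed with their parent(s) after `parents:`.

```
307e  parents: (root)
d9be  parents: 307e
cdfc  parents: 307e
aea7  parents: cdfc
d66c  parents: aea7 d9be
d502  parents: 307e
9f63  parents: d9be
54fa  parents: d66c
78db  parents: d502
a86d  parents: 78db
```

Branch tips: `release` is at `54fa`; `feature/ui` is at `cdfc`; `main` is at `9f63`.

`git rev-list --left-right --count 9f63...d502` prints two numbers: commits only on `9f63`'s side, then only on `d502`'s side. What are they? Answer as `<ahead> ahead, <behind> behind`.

2 ahead, 1 behind

Reachable from 9f63: {307e, 9f63, d9be}.
Reachable from d502: {307e, d502}.
Only in 9f63's history (ahead): {9f63, d9be} — 2.
Only in d502's history (behind): {d502} — 1.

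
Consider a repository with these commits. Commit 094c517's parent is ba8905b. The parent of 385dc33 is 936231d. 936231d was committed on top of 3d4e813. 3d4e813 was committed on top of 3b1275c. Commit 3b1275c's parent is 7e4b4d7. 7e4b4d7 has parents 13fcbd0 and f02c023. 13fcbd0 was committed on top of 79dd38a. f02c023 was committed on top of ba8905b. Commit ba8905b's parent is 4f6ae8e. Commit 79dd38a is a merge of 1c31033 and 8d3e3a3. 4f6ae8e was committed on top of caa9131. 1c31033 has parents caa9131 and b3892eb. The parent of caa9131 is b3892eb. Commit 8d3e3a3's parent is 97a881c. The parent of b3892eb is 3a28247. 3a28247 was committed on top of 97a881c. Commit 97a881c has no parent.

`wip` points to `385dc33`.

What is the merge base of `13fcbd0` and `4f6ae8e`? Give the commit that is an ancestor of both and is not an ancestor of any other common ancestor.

caa9131

Ancestors of 13fcbd0: {13fcbd0, 1c31033, 3a28247, 79dd38a, 8d3e3a3, 97a881c, b3892eb, caa9131}.
Ancestors of 4f6ae8e: {3a28247, 4f6ae8e, 97a881c, b3892eb, caa9131}.
Common ancestors: {3a28247, 97a881c, b3892eb, caa9131}.
Among these, caa9131 is not an ancestor of any other common ancestor — it is the merge base.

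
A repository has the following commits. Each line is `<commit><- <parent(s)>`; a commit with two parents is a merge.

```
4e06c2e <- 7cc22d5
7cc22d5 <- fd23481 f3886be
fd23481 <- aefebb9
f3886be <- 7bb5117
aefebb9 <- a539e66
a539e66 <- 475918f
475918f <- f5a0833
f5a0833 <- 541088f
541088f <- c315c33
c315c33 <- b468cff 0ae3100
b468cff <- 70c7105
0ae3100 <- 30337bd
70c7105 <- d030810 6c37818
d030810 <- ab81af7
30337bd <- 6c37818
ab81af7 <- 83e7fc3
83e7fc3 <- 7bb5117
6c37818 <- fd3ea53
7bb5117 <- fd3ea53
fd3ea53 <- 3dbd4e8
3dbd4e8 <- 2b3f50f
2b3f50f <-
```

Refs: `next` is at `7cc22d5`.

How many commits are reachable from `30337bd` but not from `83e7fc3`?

Reachable from 30337bd: {2b3f50f, 30337bd, 3dbd4e8, 6c37818, fd3ea53}.
Reachable from 83e7fc3: {2b3f50f, 3dbd4e8, 7bb5117, 83e7fc3, fd3ea53}.
In 30337bd's history but not 83e7fc3's: {30337bd, 6c37818} — 2 commits.

2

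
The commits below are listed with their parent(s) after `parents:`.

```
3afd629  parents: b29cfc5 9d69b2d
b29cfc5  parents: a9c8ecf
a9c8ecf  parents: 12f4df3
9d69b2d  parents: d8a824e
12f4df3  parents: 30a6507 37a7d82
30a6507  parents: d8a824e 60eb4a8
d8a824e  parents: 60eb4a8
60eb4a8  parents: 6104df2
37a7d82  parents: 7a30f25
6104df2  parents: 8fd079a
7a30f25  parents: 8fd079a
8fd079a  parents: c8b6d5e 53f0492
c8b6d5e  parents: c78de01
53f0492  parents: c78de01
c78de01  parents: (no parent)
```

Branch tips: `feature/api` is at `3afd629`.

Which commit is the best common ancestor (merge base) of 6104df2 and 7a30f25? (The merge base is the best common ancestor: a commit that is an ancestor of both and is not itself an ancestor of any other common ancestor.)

8fd079a

Ancestors of 6104df2: {53f0492, 6104df2, 8fd079a, c78de01, c8b6d5e}.
Ancestors of 7a30f25: {53f0492, 7a30f25, 8fd079a, c78de01, c8b6d5e}.
Common ancestors: {53f0492, 8fd079a, c78de01, c8b6d5e}.
Among these, 8fd079a is not an ancestor of any other common ancestor — it is the merge base.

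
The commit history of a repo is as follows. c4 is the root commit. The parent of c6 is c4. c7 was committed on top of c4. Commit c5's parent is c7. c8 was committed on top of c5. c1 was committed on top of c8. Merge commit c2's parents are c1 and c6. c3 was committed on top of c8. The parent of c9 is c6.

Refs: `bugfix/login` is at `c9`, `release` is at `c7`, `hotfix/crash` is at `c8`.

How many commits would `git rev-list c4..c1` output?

Reachable from c1: {c1, c4, c5, c7, c8}.
Reachable from c4: {c4}.
In c1's history but not c4's: {c1, c5, c7, c8} — 4 commits.

4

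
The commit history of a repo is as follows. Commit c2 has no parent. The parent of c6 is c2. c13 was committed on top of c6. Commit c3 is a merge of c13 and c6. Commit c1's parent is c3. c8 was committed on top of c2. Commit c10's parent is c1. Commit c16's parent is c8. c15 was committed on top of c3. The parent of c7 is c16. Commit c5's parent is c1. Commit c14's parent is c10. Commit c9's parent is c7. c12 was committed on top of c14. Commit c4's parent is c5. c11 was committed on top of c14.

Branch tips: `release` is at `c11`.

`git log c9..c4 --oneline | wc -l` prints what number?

Reachable from c4: {c1, c13, c2, c3, c4, c5, c6}.
Reachable from c9: {c16, c2, c7, c8, c9}.
In c4's history but not c9's: {c1, c13, c3, c4, c5, c6} — 6 commits.

6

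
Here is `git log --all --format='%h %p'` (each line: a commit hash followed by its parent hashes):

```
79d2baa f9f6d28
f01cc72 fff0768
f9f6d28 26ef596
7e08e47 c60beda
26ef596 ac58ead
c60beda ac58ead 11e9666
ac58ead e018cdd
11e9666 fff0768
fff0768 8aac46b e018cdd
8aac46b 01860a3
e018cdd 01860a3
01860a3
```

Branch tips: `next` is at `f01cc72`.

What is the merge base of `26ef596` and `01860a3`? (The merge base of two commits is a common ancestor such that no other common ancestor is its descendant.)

Ancestors of 26ef596: {01860a3, 26ef596, ac58ead, e018cdd}.
Ancestors of 01860a3: {01860a3}.
Common ancestors: {01860a3}.
The only common ancestor is 01860a3, so it is the merge base.

01860a3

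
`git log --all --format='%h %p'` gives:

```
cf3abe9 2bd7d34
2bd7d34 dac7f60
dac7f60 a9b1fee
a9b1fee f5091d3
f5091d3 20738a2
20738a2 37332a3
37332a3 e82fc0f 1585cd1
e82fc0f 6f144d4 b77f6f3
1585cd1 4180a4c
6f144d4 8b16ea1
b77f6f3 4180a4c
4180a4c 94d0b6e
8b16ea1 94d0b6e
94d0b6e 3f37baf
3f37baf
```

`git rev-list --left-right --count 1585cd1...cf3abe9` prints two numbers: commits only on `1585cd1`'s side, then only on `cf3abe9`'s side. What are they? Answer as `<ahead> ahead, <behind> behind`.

Reachable from 1585cd1: {1585cd1, 3f37baf, 4180a4c, 94d0b6e}.
Reachable from cf3abe9: {1585cd1, 20738a2, 2bd7d34, 37332a3, 3f37baf, 4180a4c, 6f144d4, 8b16ea1, 94d0b6e, a9b1fee, b77f6f3, cf3abe9, dac7f60, e82fc0f, f5091d3}.
Only in 1585cd1's history (ahead): {} — 0.
Only in cf3abe9's history (behind): {20738a2, 2bd7d34, 37332a3, 6f144d4, 8b16ea1, a9b1fee, b77f6f3, cf3abe9, dac7f60, e82fc0f, f5091d3} — 11.

0 ahead, 11 behind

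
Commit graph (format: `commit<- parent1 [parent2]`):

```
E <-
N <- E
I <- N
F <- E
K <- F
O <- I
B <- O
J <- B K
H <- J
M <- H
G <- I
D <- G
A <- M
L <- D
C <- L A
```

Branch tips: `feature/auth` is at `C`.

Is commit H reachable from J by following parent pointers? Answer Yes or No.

Ancestors of J: {B, E, F, I, J, K, N, O}.
H is not in that set, so it is not an ancestor of J.

No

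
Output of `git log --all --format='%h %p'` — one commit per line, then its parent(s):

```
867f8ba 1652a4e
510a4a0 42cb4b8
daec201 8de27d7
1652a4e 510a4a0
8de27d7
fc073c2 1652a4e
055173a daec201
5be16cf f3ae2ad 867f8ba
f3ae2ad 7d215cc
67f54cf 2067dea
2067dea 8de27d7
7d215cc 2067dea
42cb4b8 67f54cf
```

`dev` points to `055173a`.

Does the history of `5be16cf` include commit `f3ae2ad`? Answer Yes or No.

Ancestors of 5be16cf (commits reachable by following parents): {1652a4e, 2067dea, 42cb4b8, 510a4a0, 5be16cf, 67f54cf, 7d215cc, 867f8ba, 8de27d7, f3ae2ad}.
f3ae2ad is in that set, so it is an ancestor of 5be16cf.

Yes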